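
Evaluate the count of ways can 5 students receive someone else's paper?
44

Reasoning: Using D(n) = (n-1)[D(n-1) + D(n-2)]:
D(5) = (5-1) × [D(4) + D(3)]
      = 4 × [9 + 2]
      = 4 × 11
      = 44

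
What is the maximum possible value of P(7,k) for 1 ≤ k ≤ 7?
5,040

P(7,k) increases in k, so maximum at k = 7: 7! = 5,040.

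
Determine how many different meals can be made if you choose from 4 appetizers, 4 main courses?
16

Working:
By the multiplication principle: 4 × 4 = 16.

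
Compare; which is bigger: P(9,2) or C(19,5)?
C(19,5)
P(9,2)=72, C(19,5)=11,628.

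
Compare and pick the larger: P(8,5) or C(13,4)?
P(8,5)

Solution: P(8,5)=6,720, C(13,4)=715.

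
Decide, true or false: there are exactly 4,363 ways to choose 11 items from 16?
False

Explanation: C(16,11) = 4,368 ≠ 4363.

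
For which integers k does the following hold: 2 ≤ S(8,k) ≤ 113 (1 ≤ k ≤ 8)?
7
S(8,1)=1; S(8,2)=127; S(8,3)=966; S(8,4)=1,701; S(8,5)=1,050; S(8,6)=266; S(8,7)=28; S(8,8)=1. So valid k = 7.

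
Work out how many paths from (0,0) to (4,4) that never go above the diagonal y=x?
14

Reasoning: Counted by the Catalan number C_4: C_4 = C(8,4)/(4+1) = 70/5 = 14.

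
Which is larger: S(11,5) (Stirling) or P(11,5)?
S(11,5)

Solution: S(11,5) = 5·S(10,5) + S(10,4) = 5·42,525 + 34,105 = 246,730; P(11,5) = 55,440.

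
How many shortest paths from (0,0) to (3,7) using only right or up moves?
120

Working:
Choose 3 rights from 10 moves: C(10,3) = 120.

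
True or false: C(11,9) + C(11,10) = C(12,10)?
True

Explanation: Pascal's identity C(n,k) + C(n,k+1) = C(n+1,k+1): 55 + 11 = 66 = C(12,10).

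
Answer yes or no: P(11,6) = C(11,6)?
No

P(11,6) = 332,640 but C(11,6) = 462; they differ by a factor of 6! = 720, so the statement does not hold.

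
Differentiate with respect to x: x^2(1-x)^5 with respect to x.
2x^1(1-x)^5 - 5x^2(1-x)^4

Solution: Product rule: 2x^{1}(1-x)^{5} + x^2·(-5)(1-x)^{4}.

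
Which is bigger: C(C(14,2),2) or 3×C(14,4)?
C(C(14,2),2)=4,095, 3×C(14,4)=3,003.
Final answer: C(C(14,2),2)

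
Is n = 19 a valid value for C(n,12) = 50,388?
Yes

Explanation: C(19,12) = 19·18·17·16·15·14·13·12·11·10·9·8/12! = 24,135,932,620,800/479,001,600 = 50,388, which equals 50,388.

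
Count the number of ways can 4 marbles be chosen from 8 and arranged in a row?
1,680

Working:
P(8,4) = 8!/(8-4)! = 1,680.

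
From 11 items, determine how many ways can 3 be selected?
165

Working:
C(11,3) = 11! / (3! × (11-3)!)
         = 11! / (3! × 8!)
         = 165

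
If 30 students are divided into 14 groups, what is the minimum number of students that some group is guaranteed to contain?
3

Solution: Pigeonhole: ⌈30/14⌉ = 3.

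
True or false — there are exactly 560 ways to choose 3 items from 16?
True

Solution: C(16,3) = 560.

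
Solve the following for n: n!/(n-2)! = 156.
n!/(n-2)! = n×(n-1), a product of 2 consecutive integers ≈ (n−0.5)^2. 156^(1/2) + 0.5 ≈ 13.0; check n = 13: 13×12 = 156 ✓. So n = 13.

Answer: 13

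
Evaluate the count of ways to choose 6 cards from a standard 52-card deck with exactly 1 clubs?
7,484,841

13 clubs and 39 non-clubs: C(13,1) × C(39,5) = 13 × 575757 = 7,484,841.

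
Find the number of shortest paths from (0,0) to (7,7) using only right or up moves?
3,432

Reasoning: Choose 7 rights from 14 moves: C(14,7) = 3,432.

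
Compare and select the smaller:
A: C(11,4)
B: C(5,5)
B

Explanation: A=C(11,4)=330, B=C(5,5)=1.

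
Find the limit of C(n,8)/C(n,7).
C(n,8)/C(n,7) = (n-7)/8 → ∞ as n → ∞.

Answer: ∞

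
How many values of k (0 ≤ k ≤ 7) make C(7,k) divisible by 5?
Checking C(7,k) mod 5 for k = 0..7: divisible at k = 3, 4. That's 2 values.
Final answer: 2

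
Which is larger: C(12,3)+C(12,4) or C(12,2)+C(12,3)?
C(12,3)+C(12,4)

Reasoning: First=715, Second=286.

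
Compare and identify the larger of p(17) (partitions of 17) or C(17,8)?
C(17,8)
Pentagonal recurrence p(n) = p(n−1) + p(n−2) − p(n−5) − p(n−7) + …: p(17) = p(16) + p(15) − p(12) − p(10) + p(5) + p(2) = 231 + 176 − 77 − 42 + 7 + 2 = 297; C(17,8) = 24,310.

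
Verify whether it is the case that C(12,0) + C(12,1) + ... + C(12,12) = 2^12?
True

Binomial theorem with x = y = 1: Σ C(12,i) = (1+1)^12 = 2^12 = 4,096. The statement holds.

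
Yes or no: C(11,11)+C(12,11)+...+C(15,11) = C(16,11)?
No

Hockey stick identity gives Σ = C(16,12) = 1,820; RHS C(16,11) = 4,368.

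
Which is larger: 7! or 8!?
8!

Solution: 7!=5,040, 8!=40,320. 8! > 7!.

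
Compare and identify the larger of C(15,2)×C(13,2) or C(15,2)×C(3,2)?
C(15,2)×C(13,2)
C(15,2)×C(13,2)=8,190, C(15,2)×C(3,2)=315.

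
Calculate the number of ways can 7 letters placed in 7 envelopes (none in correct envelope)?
1,854

Solution: Using D(n) = (n-1)[D(n-1) + D(n-2)]:
D(7) = (7-1) × [D(6) + D(5)]
      = 6 × [265 + 44]
      = 6 × 309
      = 1,854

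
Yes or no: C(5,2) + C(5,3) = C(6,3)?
Pascal's identity: LHS = 10 + 10 = 20; RHS = C(6,3) = 20. Both sides agree, so the statement holds.
Final answer: Yes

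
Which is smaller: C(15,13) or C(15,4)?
C(15,13)=105, C(15,4)=1,365.

Answer: C(15,13)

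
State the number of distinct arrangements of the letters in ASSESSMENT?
75,600

Reasoning: Word has 10 letters (A=1, S=4, E=2, M=1, N=1, T=1). Arrangements: 10!/Π(k!) = 75,600.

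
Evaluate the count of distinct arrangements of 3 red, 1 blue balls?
4

Explanation: Multinomial: 4!/(3! × 1!) = 4.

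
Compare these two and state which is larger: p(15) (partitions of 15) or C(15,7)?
Pentagonal recurrence p(n) = p(n−1) + p(n−2) − p(n−5) − p(n−7) + …: p(15) = p(14) + p(13) − p(10) − p(8) + p(3) + p(0) = 135 + 101 − 42 − 22 + 3 + 1 = 176; C(15,7) = 6,435.

Answer: C(15,7)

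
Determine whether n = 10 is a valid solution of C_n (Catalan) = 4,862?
No

Explanation: C_10 = C(20,10)/(10+1) = 184,756/11 = 16,796, which does not equal 4,862.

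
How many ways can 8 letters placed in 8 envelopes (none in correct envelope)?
14,833

Reasoning: Using D(n) = (n-1)[D(n-1) + D(n-2)]:
D(8) = (8-1) × [D(7) + D(6)]
      = 7 × [1854 + 265]
      = 7 × 2119
      = 14,833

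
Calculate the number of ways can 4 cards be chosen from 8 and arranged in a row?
1,680

Solution: P(8,4) = 8!/(8-4)! = 1,680.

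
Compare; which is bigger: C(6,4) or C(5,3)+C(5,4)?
Equal

Solution: By Pascal's identity: C(6,4) = C(5,3)+C(5,4) = 15. Equal.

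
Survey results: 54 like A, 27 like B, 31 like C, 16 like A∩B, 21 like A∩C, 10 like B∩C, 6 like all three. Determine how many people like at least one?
71

|A∪B∪C| = 54+27+31-16-21-10+6 = 71.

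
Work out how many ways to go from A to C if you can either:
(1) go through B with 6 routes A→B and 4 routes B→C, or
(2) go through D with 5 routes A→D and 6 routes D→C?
54

Explanation: Route via B: 6×4=24. Route via D: 5×6=30. Total: 54.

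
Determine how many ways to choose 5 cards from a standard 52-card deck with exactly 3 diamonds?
13 diamonds and 39 non-diamonds: C(13,3) × C(39,2) = 286 × 741 = 211,926.

Answer: 211,926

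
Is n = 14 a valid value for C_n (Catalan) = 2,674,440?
Yes

Solution: C_14 = C(28,14)/(14+1) = 40,116,600/15 = 2,674,440, which equals 2,674,440.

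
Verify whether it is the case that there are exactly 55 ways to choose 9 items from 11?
True
C(11,9) = 55.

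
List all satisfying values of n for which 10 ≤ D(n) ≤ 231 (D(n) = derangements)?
5

Using D(n) = (n−1)[D(n−1) + D(n−2)] with D(1)=0, D(2)=1: D(4)=9; D(5)=44; D(6)=265. So valid n = 5.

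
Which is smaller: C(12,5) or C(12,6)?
C(12,5)=792, C(12,6)=924.

Answer: C(12,5)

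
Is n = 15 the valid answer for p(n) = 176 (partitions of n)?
Yes

Working:
Pentagonal recurrence p(n) = p(n−1) + p(n−2) − p(n−5) − p(n−7) + …: p(15) = p(14) + p(13) − p(10) − p(8) + p(3) + p(0) = 135 + 101 − 42 − 22 + 3 + 1 = 176, which equals 176.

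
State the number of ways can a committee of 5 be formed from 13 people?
C(13,5) = 13! / (5! × (13-5)!)
         = 13! / (5! × 8!)
         = 1,287
Final answer: 1,287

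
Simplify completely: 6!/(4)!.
This equals 6×5 = 30.

Answer: 30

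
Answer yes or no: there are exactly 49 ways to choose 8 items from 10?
No
C(10,8) = 45 ≠ 49.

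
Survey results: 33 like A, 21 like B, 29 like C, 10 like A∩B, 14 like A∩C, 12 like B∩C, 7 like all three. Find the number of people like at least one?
|A∪B∪C| = 33+21+29-10-14-12+7 = 54.
Final answer: 54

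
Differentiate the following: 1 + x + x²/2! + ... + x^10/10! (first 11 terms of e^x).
1 + x + x²/2! + ... + x^9/9!

Reasoning: Differentiating term by term gives the first 10 terms of e^x.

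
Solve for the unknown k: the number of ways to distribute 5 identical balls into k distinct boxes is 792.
Stars and bars: the count is C(5+k−1, k−1), increasing in k. k=6: C(10,5) = 252, k=7: C(11,6) = 462, k=8: C(12,7) = 792 ✓. So k = 8.

Answer: 8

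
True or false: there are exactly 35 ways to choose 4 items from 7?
C(7,4) = 35.
Final answer: True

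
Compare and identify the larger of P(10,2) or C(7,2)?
P(10,2)
P(10,2)=90, C(7,2)=21.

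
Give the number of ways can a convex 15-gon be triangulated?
742,900
Using the Catalan number formula: C_n = C(2n, n) / (n+1)
C_13 = C(26, 13) / (13+1)
     = 10400600 / 14
     = 742,900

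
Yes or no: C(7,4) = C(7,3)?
Yes

Explanation: Symmetry C(n,k) = C(n,n-k): C(7,4) = 35 and C(7,3) = 35. Both sides agree, so the statement holds.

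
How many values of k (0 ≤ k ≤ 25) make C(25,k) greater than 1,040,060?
Row 25 is unimodal and symmetric about k=25/2. C(25,7)=480,700 ≤ 1,040,060; C(25,8)=1,081,575 > 1,040,060; by symmetry C(25,k) > 1,040,060 for k = 8..17. That's 17 - 8 + 1 = 10 values.

Answer: 10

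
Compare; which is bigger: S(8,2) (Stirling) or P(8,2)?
S(8,2)
S(8,2) = 2·S(7,2) + S(7,1) = 2·63 + 1 = 127; P(8,2) = 56.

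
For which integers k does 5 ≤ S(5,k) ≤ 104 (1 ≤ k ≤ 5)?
2, 3, 4

Reasoning: S(5,1)=1; S(5,2)=15; S(5,3)=25; S(5,4)=10; S(5,5)=1. So valid k = 2, 3, 4.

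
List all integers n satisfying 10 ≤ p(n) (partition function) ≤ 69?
6, 7, 8, 9, 10, 11

Explanation: Tabulating p(n) via p(n) = p(n−1) + p(n−2) − p(n−5) − p(n−7) + …: p(5)=7; p(6)=11; p(7)=15; p(8)=22; p(9)=30; p(10)=42; p(11)=56; p(12)=77. So valid n = 6, 7, 8, 9, 10, 11.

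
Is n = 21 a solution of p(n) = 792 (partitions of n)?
Yes

Working:
Pentagonal recurrence p(n) = p(n−1) + p(n−2) − p(n−5) − p(n−7) + …: p(21) = p(20) + p(19) − p(16) − p(14) + p(9) + p(6) = 627 + 490 − 231 − 135 + 30 + 11 = 792, which equals 792.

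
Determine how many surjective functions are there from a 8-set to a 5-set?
Onto functions = 5! × S(8,5)
First compute S(8,5) via recurrence:
Using the Stirling recurrence: S(n,k) = k·S(n-1,k) + S(n-1,k-1)
S(8,5) = 5·S(7,5) + S(7,4)
         = 5·140 + 350
         = 700 + 350
         = 1,050
Then: 120 × 1050 = 126,000

Answer: 126,000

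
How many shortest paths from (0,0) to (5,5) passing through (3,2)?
To (3,2): C(5,3)=10. From there: C(5,2)=10. Total: 100.

Answer: 100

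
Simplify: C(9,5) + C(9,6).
210

Reasoning: By Pascal's identity: C(10,6) = 210.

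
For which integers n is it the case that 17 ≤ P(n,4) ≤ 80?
P(3,4)=0; P(4,4)=24; P(5,4)=120. So valid n = 4.
Final answer: 4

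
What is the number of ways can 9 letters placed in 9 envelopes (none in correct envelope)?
133,496

Reasoning: Using D(n) = (n-1)[D(n-1) + D(n-2)]:
D(9) = (9-1) × [D(8) + D(7)]
      = 8 × [14833 + 1854]
      = 8 × 16687
      = 133,496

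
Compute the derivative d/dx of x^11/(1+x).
(11x^10(1+x) - x^11)/(1+x)²
Quotient rule: [11x^{10}(1+x) - x^11]/(1+x)².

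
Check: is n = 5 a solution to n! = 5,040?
5! = 5·4! = 5·24 = 120, which does not equal 5,040.

Answer: No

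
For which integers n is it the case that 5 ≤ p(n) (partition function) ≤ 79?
Tabulating p(n) via p(n) = p(n−1) + p(n−2) − p(n−5) − p(n−7) + …: p(3)=3; p(4)=5; p(5)=7; p(6)=11; p(7)=15; p(8)=22; p(9)=30; p(10)=42; p(11)=56; p(12)=77; p(13)=101. So valid n = 4, 5, 6, 7, 8, 9, 10, 11, 12.
Final answer: 4, 5, 6, 7, 8, 9, 10, 11, 12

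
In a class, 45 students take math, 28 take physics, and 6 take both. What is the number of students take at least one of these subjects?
|A∪B| = |A|+|B|-|A∩B| = 45+28-6 = 67.
Final answer: 67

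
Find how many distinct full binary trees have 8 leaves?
429

Solution: Using the Catalan number formula: C_n = C(2n, n) / (n+1)
C_7 = C(14, 7) / (7+1)
     = 3432 / 8
     = 429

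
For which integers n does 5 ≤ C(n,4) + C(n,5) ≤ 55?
5, 6
C(4,4)+C(4,5)=1; C(5,4)+C(5,5)=6; C(6,4)+C(6,5)=21; C(7,4)+C(7,5)=56. So valid n = 5, 6.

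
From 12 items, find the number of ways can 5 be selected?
792

Reasoning: C(12,5) = 12! / (5! × (12-5)!)
         = 12! / (5! × 7!)
         = 792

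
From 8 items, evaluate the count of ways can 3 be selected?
56

Working:
C(8,3) = 8! / (3! × (8-3)!)
         = 8! / (3! × 5!)
         = 56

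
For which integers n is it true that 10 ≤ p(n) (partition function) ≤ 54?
6, 7, 8, 9, 10
Tabulating p(n) via p(n) = p(n−1) + p(n−2) − p(n−5) − p(n−7) + …: p(5)=7; p(6)=11; p(7)=15; p(8)=22; p(9)=30; p(10)=42; p(11)=56. So valid n = 6, 7, 8, 9, 10.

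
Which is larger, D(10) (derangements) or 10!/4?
D(10)
D(10) = (10-1)·[D(9) + D(8)] = 9·[133,496 + 14,833] = 1,334,961; 10!/4 = 3,628,800/4 = 907,200.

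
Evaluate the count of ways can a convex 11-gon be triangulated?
4,862

Using the Catalan number formula: C_n = C(2n, n) / (n+1)
C_9 = C(18, 9) / (9+1)
     = 48620 / 10
     = 4,862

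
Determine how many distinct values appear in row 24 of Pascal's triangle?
13

Working:
Row 24 has entries C(24,0)..C(24,24); by symmetry C(24,k)=C(24,24-k), giving 13 distinct values.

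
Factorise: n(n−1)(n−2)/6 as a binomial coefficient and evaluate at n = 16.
C(n,3); C(16,3) = 560

n(n−1)(n−2)/6 = n!/(3!(n−3)!) = C(n,3). At n = 16: C(16,3) = 560.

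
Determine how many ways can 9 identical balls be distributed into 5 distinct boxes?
715

C(9+5-1, 5-1) = C(13, 4) = 715.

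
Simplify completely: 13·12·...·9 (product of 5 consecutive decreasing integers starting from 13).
154,440

Explanation: This is P(13,5) = 13!/(8)! = 154,440.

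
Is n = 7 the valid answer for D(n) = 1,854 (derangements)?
D(7) = (7-1)·[D(6) + D(5)] = 6·[265 + 44] = 1,854, which equals 1,854.

Answer: Yes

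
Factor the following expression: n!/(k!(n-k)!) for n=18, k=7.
This is the binomial coefficient C(18,7) = 31,824.

Answer: C(18,7) = 31,824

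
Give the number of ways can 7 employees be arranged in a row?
5,040

Reasoning: Arrangements of 7 distinct objects: 7! = 5,040.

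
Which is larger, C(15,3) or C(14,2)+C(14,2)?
C(15,3)=455; C(14,2)+C(14,2)=91+91=182.
Final answer: C(15,3)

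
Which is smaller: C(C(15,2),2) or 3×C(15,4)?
3×C(15,4)

Explanation: C(C(15,2),2)=5,460, 3×C(15,4)=4,095.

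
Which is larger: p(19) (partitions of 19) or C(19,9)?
C(19,9)

Pentagonal recurrence p(n) = p(n−1) + p(n−2) − p(n−5) − p(n−7) + …: p(19) = p(18) + p(17) − p(14) − p(12) + p(7) + p(4) = 385 + 297 − 135 − 77 + 15 + 5 = 490; C(19,9) = 92,378.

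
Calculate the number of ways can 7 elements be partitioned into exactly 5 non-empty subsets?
140

Explanation: This equals S(7,5), the Stirling number of the 2nd kind.
Using the Stirling recurrence: S(n,k) = k·S(n-1,k) + S(n-1,k-1)
S(7,5) = 5·S(6,5) + S(6,4)
         = 5·15 + 65
         = 75 + 65
         = 140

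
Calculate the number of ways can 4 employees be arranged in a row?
24

Arrangements of 4 distinct objects: 4! = 24.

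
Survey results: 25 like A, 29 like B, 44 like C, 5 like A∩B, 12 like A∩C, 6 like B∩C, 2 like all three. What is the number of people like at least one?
77

Explanation: |A∪B∪C| = 25+29+44-5-12-6+2 = 77.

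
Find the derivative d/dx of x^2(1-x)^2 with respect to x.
Product rule: 2x^{1}(1-x)^{2} + x^2·(-2)(1-x)^{1}.

Answer: 2x^1(1-x)^2 - 2x^2(1-x)^1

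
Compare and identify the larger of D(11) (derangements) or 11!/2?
11!/2
D(11) = (11-1)·[D(10) + D(9)] = 10·[1,334,961 + 133,496] = 14,684,570; 11!/2 = 39,916,800/2 = 19,958,400.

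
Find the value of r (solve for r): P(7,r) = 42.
2

Solution: P(7,r) = 7·6·…·(7−r+1), a product of r factors. Multiplying down from 7: 7 = 7; 7·6 = 42 ✓ (2 factors). So r = 2.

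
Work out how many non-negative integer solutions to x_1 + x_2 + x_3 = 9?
55

Solution: C(9+3-1, 3-1) = 55.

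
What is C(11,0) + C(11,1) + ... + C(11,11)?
2,048

Explanation: Sum of binomial coefficients = 2^11 = 2,048.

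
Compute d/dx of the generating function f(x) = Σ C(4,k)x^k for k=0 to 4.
Term-by-term differentiation gives Σ k·C(4,k)x^{k-1} for k=1 to 4.
Final answer: Σ k·C(4,k)x^(k-1) for k=1 to 4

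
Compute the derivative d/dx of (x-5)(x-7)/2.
(2x - 12)/2

d/dx[(x-5)(x-7)] = (x-7) + (x-5) = 2x - 12. Dividing by 2 gives (2x - 12)/2.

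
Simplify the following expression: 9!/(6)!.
504
This equals 9×8×7 = 504.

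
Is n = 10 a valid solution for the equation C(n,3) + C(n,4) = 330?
C(10,3) + C(10,4) = 120 + 210 = 330, which equals 330.

Answer: Yes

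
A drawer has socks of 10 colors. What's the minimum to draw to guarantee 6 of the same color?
51

Working:
Worst case: 5 of each = 50. One more: 51.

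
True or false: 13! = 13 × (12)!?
True

Explanation: By definition n! = n × (n-1)!, so 13! = 13 × 12!.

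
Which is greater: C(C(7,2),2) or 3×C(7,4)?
C(C(7,2),2)

Working:
C(C(7,2),2)=210, 3×C(7,4)=105.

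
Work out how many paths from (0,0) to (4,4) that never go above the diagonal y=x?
14

Solution: Counted by the Catalan number C_4: C_4 = C(8,4)/(4+1) = 70/5 = 14.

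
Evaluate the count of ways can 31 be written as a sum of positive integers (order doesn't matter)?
6,842

Solution: Pentagonal recurrence p(n) = p(n−1) + p(n−2) − p(n−5) − p(n−7) + …: p(31) = p(30) + p(29) − p(26) − p(24) + p(19) + p(16) − p(9) − p(5) = 5,604 + 4,565 − 2,436 − 1,575 + 490 + 231 − 30 − 7 = 6,842.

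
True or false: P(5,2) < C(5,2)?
False

Explanation: P(5,2) = 20 and C(5,2) = 10; P(n,r) = r! × C(n,r) so P > C whenever r ≥ 2.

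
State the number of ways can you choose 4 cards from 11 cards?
330
C(11,4) = 11! / (4! × (11-4)!)
         = 11! / (4! × 7!)
         = 330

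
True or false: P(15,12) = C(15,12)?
False

Explanation: P(15,12) = 217,945,728,000 and C(15,12) = 455; P(n,r) = r! × C(n,r) so P > C whenever r ≥ 2.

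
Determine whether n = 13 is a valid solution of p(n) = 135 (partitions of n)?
No

Explanation: Pentagonal recurrence p(n) = p(n−1) + p(n−2) − p(n−5) − p(n−7) + …: p(13) = p(12) + p(11) − p(8) − p(6) + p(1) = 77 + 56 − 22 − 11 + 1 = 101, which does not equal 135.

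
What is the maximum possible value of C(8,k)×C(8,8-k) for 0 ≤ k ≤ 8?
4,900

Explanation: C(8,k)·C(8,8-k) = C(8,k)², maximised at the centre k = 4: C(8,4)² = 4,900.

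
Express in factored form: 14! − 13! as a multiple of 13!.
13 × 13! = 80,951,270,400

14! − 13! = 14·13! − 13! = (14 − 1)·13! = 13 × 13! = 80,951,270,400.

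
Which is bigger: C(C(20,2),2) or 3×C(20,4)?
C(C(20,2),2)

Solution: C(C(20,2),2)=17,955, 3×C(20,4)=14,535.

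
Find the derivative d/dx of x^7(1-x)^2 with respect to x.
Product rule: 7x^{6}(1-x)^{2} + x^7·(-2)(1-x)^{1}.

Answer: 7x^6(1-x)^2 - 2x^7(1-x)^1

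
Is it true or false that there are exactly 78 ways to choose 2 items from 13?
C(13,2) = 78.

Answer: True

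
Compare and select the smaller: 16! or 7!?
7!

Reasoning: 16!=20,922,789,888,000, 7!=5,040. 16! > 7!.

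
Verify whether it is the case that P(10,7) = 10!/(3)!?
Permutation formula P(n,k) = n!/(n-k)!: 10!/3! = 3,628,800/6 = 604,800 = P(10,7). The statement holds.
Final answer: True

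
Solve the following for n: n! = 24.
n! is strictly increasing. 2! = 2, 3! = 6, 4! = 24 ✓. So n = 4.

Answer: 4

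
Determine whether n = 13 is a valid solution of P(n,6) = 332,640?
No

Solution: P(13,6) = 13·12·11·10·9·8 = 1,235,520, which does not equal 332,640.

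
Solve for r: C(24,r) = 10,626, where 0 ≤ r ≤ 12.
C(24,r) is increasing for 0 ≤ r ≤ 12. Stepping up (C(24,r+1) = C(24,r)·(24−r)/(r+1)): C(24,1) = 24, C(24,2) = 276, C(24,3) = 2,024, C(24,4) = 10,626 ✓. So r = 4.

Answer: 4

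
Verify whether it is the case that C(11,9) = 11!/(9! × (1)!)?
False

Reasoning: The correct denominator is 9!×2!, giving C(11,9) = 55; the stated RHS is 11!/(9!×1!) = 110 ≠ 55, so the statement does not hold.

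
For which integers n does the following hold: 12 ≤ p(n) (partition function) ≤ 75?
Tabulating p(n) via p(n) = p(n−1) + p(n−2) − p(n−5) − p(n−7) + …: p(6)=11; p(7)=15; p(8)=22; p(9)=30; p(10)=42; p(11)=56; p(12)=77. So valid n = 7, 8, 9, 10, 11.

Answer: 7, 8, 9, 10, 11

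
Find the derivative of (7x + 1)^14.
Chain rule: 14(7x+1)^{13} × 7 = 98(7x+1)^{13}.

Answer: 98(7x + 1)^13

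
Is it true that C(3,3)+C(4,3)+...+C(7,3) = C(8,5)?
Hockey stick identity gives Σ = C(8,4) = 70; RHS C(8,5) = 56.
Final answer: False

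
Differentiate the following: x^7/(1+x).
(7x^6(1+x) - x^7)/(1+x)²

Solution: Quotient rule: [7x^{6}(1+x) - x^7]/(1+x)².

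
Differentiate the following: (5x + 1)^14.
70(5x + 1)^13

Solution: Chain rule: 14(5x+1)^{13} × 5 = 70(5x+1)^{13}.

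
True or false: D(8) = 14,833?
Derangements of 8 elements: D(8) = (8-1)·[D(7) + D(6)] = 7·[1,854 + 265] = 14,833.

Answer: True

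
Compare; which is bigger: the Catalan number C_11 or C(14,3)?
C_11 = C(22,11)/(11+1) = 705,432/12 = 58,786; C(14,3) = 364.
Final answer: C_11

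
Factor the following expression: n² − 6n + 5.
Seek roots whose sum is 6 and product is 5: (1, 5). So n² − 6n + 5 = (n − 1)(n − 5).
Final answer: (n − 1)(n − 5)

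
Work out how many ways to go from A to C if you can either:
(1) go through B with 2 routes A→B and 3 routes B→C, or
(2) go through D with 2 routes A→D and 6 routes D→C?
18

Explanation: Route via B: 2×3=6. Route via D: 2×6=12. Total: 18.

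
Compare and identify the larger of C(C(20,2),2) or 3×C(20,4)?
C(C(20,2),2)

Reasoning: C(C(20,2),2)=17,955, 3×C(20,4)=14,535.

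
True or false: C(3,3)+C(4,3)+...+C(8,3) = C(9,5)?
True

Explanation: Hockey stick identity gives Σ = C(9,4) = 126; RHS C(9,5) = 126.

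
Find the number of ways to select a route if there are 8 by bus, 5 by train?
13

Working:
By the addition principle: 8 + 5 = 13.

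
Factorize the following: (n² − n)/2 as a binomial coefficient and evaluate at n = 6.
(n² − n)/2 = n(n−1)/2 = C(n,2). At n = 6: C(6,2) = 15.

Answer: C(n,2); C(6,2) = 15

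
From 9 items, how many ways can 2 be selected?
36

Working:
C(9,2) = 9! / (2! × (9-2)!)
         = 9! / (2! × 7!)
         = 36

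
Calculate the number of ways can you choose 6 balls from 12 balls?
924

Working:
C(12,6) = 12! / (6! × (12-6)!)
         = 12! / (6! × 6!)
         = 924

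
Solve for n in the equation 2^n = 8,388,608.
23

Solution: 8,388,608 = 1,024 × 1,024 × 8 = 2^10 × 2^10 × 2^3 = 2^23, so n = 23.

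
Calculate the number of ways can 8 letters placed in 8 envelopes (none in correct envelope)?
14,833

Explanation: Using D(n) = (n-1)[D(n-1) + D(n-2)]:
D(8) = (8-1) × [D(7) + D(6)]
      = 7 × [1854 + 265]
      = 7 × 2119
      = 14,833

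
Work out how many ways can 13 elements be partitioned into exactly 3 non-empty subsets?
261,625

Explanation: This equals S(13,3), the Stirling number of the 2nd kind.
Using the Stirling recurrence: S(n,k) = k·S(n-1,k) + S(n-1,k-1)
S(13,3) = 3·S(12,3) + S(12,2)
         = 3·86526 + 2047
         = 259578 + 2047
         = 261,625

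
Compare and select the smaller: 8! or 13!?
8!

Solution: 8!=40,320, 13!=6,227,020,800. 13! > 8!.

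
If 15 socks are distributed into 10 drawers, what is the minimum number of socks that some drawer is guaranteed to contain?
2

Reasoning: Pigeonhole: ⌈15/10⌉ = 2.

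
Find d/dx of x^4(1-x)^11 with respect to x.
4x^3(1-x)^11 - 11x^4(1-x)^10
Product rule: 4x^{3}(1-x)^{11} + x^4·(-11)(1-x)^{10}.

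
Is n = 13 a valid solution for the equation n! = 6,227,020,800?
13! = 13·12! = 13·479,001,600 = 6,227,020,800, which equals 6,227,020,800.
Final answer: Yes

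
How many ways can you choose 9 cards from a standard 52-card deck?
3,679,075,400
C(52,9) = 3,679,075,400.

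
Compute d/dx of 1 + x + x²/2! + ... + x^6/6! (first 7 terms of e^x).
1 + x + x²/2! + ... + x^5/5!

Solution: Differentiating term by term gives the first 6 terms of e^x.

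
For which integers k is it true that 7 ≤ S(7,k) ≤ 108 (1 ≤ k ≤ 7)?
2, 6

Working:
S(7,1)=1; S(7,2)=63; S(7,3)=301; S(7,4)=350; S(7,5)=140; S(7,6)=21; S(7,7)=1. So valid k = 2, 6.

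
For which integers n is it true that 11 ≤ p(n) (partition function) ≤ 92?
6, 7, 8, 9, 10, 11, 12

Working:
Tabulating p(n) via p(n) = p(n−1) + p(n−2) − p(n−5) − p(n−7) + …: p(5)=7; p(6)=11; p(7)=15; p(8)=22; p(9)=30; p(10)=42; p(11)=56; p(12)=77; p(13)=101. So valid n = 6, 7, 8, 9, 10, 11, 12.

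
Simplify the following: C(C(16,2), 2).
7,140

Solution: C(16,2) = 120, then C(120, 2) = 7,140.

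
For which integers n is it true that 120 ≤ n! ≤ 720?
5, 6

Solution: n! is strictly increasing; 5! = 120 and 6! = 720, so valid n = 5, 6.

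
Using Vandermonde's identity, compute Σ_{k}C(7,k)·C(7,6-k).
3,003

= C(7+7,6) = C(14,6) = 3,003.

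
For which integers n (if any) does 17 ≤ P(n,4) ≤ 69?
4

Reasoning: P(3,4)=0; P(4,4)=24; P(5,4)=120. So valid n = 4.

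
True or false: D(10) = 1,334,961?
True

Working:
Derangements of 10 elements: D(10) = (10-1)·[D(9) + D(8)] = 9·[133,496 + 14,833] = 1,334,961.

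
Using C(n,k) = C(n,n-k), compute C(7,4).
35
C(7,4) = C(7,3) = 35.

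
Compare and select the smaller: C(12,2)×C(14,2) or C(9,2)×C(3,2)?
C(12,2)×C(14,2)=6,006, C(9,2)×C(3,2)=108.
Final answer: C(9,2)×C(3,2)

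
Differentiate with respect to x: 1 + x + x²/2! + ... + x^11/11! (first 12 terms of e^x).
Differentiating term by term gives the first 11 terms of e^x.
Final answer: 1 + x + x²/2! + ... + x^10/10!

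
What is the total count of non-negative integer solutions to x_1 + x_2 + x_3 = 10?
C(10+3-1, 3-1) = 66.
Final answer: 66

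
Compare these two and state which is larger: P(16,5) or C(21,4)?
P(16,5)

Working:
P(16,5)=524,160, C(21,4)=5,985.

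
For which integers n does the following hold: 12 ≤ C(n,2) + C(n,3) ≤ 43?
5, 6
C(4,2)+C(4,3)=10; C(5,2)+C(5,3)=20; C(6,2)+C(6,3)=35; C(7,2)+C(7,3)=56. So valid n = 5, 6.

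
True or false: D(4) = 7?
False

Explanation: Derangements of 4 elements: D(4) = (4-1)·[D(3) + D(2)] = 3·[2 + 1] = 9.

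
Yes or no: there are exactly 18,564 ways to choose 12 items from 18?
C(18,12) = 18,564.
Final answer: Yes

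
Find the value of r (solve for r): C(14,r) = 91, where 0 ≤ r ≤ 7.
C(14,r) is increasing for 0 ≤ r ≤ 7. Stepping up (C(14,r+1) = C(14,r)·(14−r)/(r+1)): C(14,1) = 14, C(14,2) = 91 ✓. So r = 2.
Final answer: 2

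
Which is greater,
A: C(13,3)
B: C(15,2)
A

A=C(13,3)=286, B=C(15,2)=105.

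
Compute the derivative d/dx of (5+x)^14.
Using the power rule: d/dx (5+x)^14 = 14(5+x)^{13}.

Answer: 14(5+x)^13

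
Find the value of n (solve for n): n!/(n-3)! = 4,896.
18

n!/(n-3)! = n×(n-1)×(n-2), a product of 3 consecutive integers ≈ (n−1)^3. 4,896^(1/3) + 1 ≈ 18.0; check n = 18: 18×17×16 = 4,896 ✓. So n = 18.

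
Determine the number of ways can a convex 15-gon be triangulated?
742,900

Using the Catalan number formula: C_n = C(2n, n) / (n+1)
C_13 = C(26, 13) / (13+1)
     = 10400600 / 14
     = 742,900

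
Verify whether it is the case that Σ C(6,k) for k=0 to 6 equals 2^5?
False

Working:
Binomial theorem: Σ C(6,k) = (1+1)^6 = 2^6 = 64; RHS 2^5 = 32.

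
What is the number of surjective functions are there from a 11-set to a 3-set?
171,006

Onto functions = 3! × S(11,3)
First compute S(11,3) via recurrence:
Using the Stirling recurrence: S(n,k) = k·S(n-1,k) + S(n-1,k-1)
S(11,3) = 3·S(10,3) + S(10,2)
         = 3·9330 + 511
         = 27990 + 511
         = 28,501
Then: 6 × 28501 = 171,006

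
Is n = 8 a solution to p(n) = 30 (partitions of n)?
No

Explanation: Pentagonal recurrence p(n) = p(n−1) + p(n−2) − p(n−5) − p(n−7) + …: p(8) = p(7) + p(6) − p(3) − p(1) = 15 + 11 − 3 − 1 = 22, which does not equal 30.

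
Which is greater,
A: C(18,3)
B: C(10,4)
A

Solution: A=C(18,3)=816, B=C(10,4)=210.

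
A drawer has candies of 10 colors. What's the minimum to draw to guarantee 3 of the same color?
21

Working:
Worst case: 2 of each = 20. One more: 21.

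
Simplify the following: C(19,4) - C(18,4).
C(19,4) - C(18,4) = C(18,3) = 816.

Answer: 816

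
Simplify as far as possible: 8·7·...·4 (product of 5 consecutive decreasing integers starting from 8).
This is P(8,5) = 8!/(3)! = 6,720.

Answer: 6,720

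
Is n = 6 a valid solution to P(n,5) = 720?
P(6,5) = 6·5·4·3·2 = 720, which equals 720.

Answer: Yes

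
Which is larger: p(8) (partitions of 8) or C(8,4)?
C(8,4)

Working:
Pentagonal recurrence p(n) = p(n−1) + p(n−2) − p(n−5) − p(n−7) + …: p(8) = p(7) + p(6) − p(3) − p(1) = 15 + 11 − 3 − 1 = 22; C(8,4) = 70.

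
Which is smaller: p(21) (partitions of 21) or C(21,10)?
p(21)

Working:
Pentagonal recurrence p(n) = p(n−1) + p(n−2) − p(n−5) − p(n−7) + …: p(21) = p(20) + p(19) − p(16) − p(14) + p(9) + p(6) = 627 + 490 − 231 − 135 + 30 + 11 = 792; C(21,10) = 352,716.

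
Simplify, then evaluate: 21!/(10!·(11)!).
This is C(21,10) = 352,716.

Answer: 352,716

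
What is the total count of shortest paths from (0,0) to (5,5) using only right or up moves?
252
Choose 5 rights from 10 moves: C(10,5) = 252.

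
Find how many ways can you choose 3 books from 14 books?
364

Reasoning: C(14,3) = 14! / (3! × (14-3)!)
         = 14! / (3! × 11!)
         = 364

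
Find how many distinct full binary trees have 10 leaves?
4,862

Explanation: Using the Catalan number formula: C_n = C(2n, n) / (n+1)
C_9 = C(18, 9) / (9+1)
     = 48620 / 10
     = 4,862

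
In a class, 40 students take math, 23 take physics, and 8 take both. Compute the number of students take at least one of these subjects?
55

Explanation: |A∪B| = |A|+|B|-|A∩B| = 40+23-8 = 55.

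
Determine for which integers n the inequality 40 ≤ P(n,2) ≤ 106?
7, 8, 9, 10

Reasoning: P(6,2)=30; P(7,2)=42; P(8,2)=56; P(9,2)=72; P(10,2)=90; P(11,2)=110. So valid n = 7, 8, 9, 10.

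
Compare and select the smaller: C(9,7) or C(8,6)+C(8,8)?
C(8,6)+C(8,8)

Reasoning: C(9,7)=36; C(8,6)+C(8,8)=28+1=29.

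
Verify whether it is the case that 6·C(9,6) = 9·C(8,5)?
True

Absorption identity k·C(n,k) = n·C(n-1,k-1). LHS = 6·84 = 504; RHS = 9·56 = 504.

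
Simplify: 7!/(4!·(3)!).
35

Working:
This is C(7,4) = 35.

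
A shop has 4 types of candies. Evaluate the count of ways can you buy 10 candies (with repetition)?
Stars and bars: C(10+4-1, 10) = C(13, 10) = 286.

Answer: 286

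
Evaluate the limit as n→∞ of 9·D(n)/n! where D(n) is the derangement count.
9/e
D(n)/n! → 1/e, so 9·D(n)/n! → 9/e.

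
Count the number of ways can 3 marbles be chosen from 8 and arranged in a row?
336

Explanation: P(8,3) = 8!/(8-3)! = 336.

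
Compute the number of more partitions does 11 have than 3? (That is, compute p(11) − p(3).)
Pentagonal recurrence p(n) = p(n−1) + p(n−2) − p(n−5) − p(n−7) + …: p(11) = p(10) + p(9) − p(6) − p(4) = 42 + 30 − 11 − 5 = 56.
p(3) = p(2) + p(1) = 2 + 1 = 3.
Difference = 56 − 3 = 53.

Answer: 53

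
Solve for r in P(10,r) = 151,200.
P(10,r) = 10·9·…·(10−r+1), a product of r factors. Multiplying down from 10: 10 = 10; 10·9 = 90; 10·9·8 = 720; 10·9·8·7 = 5,040; 10·9·8·7·6 = 30,240; 10·9·8·7·6·5 = 151,200 ✓ (6 factors). So r = 6.

Answer: 6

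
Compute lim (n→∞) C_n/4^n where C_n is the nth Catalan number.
0

Working:
C_n ~ 4^n/(n^(3/2)√π), so n^0·C_n/4^n ~ n^(0 − 3/2)/√π → 0.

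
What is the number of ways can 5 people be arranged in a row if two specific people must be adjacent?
48

Explanation: Treat pair as unit: (5-1)! arrangements × 2 internal orders = 48.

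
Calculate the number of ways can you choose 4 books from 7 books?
35

Working:
C(7,4) = 7! / (4! × (7-4)!)
         = 7! / (4! × 3!)
         = 35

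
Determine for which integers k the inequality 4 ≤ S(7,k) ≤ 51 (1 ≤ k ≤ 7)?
S(7,1)=1; S(7,2)=63; S(7,3)=301; S(7,4)=350; S(7,5)=140; S(7,6)=21; S(7,7)=1. So valid k = 6.

Answer: 6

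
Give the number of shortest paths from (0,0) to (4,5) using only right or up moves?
126

Reasoning: Choose 4 rights from 9 moves: C(9,4) = 126.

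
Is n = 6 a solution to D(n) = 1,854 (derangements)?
No

D(6) = (6-1)·[D(5) + D(4)] = 5·[44 + 9] = 265, which does not equal 1,854.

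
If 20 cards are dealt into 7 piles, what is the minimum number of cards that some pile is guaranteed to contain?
Pigeonhole: ⌈20/7⌉ = 3.
Final answer: 3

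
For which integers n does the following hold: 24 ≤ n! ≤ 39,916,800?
n! is strictly increasing; 4! = 24 and 11! = 39,916,800, so valid n = 4, 5, 6, 7, 8, 9, 10, 11.

Answer: 4, 5, 6, 7, 8, 9, 10, 11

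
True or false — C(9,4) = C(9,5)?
True

Symmetry C(n,k) = C(n,n-k): C(9,4) = 126 and C(9,5) = 126. Both sides agree, so the statement holds.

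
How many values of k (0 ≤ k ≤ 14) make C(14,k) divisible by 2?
7

Working:
Checking C(14,k) mod 2 for k = 0..14: divisible at k = 1, 3, 5, 7, 9, 11, 13. That's 7 values.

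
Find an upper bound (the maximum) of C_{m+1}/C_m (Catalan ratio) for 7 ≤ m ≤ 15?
62/17

Reasoning: C_{m+1}/C_m = 2(2m+1)/(m+2), which increases with m. Maximum at m = 15: 2·31/17 = 62/17.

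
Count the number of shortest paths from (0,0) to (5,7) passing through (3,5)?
336

Working:
To (3,5): C(8,3)=56. From there: C(4,2)=6. Total: 336.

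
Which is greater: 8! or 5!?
8!

Solution: 8!=40,320, 5!=120. 8! > 5!.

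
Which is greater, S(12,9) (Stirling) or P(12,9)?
P(12,9)

Reasoning: S(12,9) = 9·S(11,9) + S(11,8) = 9·1,155 + 11,880 = 22,275; P(12,9) = 79,833,600.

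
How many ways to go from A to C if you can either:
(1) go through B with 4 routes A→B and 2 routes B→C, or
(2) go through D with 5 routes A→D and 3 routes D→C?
Route via B: 4×2=8. Route via D: 5×3=15. Total: 23.
Final answer: 23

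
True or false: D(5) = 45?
Derangements of 5 elements: D(5) = (5-1)·[D(4) + D(3)] = 4·[9 + 2] = 44.

Answer: False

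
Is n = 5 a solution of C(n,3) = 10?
Yes

Explanation: C(5,3) = 5·4·3/3! = 60/6 = 10, which equals 10.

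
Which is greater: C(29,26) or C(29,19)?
C(29,26)=3,654, C(29,19)=20,030,010.
Final answer: C(29,19)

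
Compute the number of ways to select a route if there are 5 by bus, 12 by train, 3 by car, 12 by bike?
32
By the addition principle: 5 + 12 + 3 + 12 = 32.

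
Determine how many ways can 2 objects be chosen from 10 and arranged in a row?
90

Explanation: P(10,2) = 10!/(10-2)! = 90.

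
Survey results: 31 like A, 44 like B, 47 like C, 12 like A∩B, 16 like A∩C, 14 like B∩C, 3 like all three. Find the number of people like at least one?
83

Solution: |A∪B∪C| = 31+44+47-12-16-14+3 = 83.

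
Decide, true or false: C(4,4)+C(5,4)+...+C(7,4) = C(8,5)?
Hockey stick identity gives Σ = C(8,5) = 56; RHS C(8,5) = 56.

Answer: True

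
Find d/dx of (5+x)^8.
8(5+x)^7
Using the power rule: d/dx (5+x)^8 = 8(5+x)^{7}.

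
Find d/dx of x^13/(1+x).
(13x^12(1+x) - x^13)/(1+x)²

Reasoning: Quotient rule: [13x^{12}(1+x) - x^13]/(1+x)².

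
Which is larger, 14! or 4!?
14!=87,178,291,200, 4!=24. 14! > 4!.

Answer: 14!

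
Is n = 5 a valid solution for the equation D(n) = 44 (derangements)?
Yes

Reasoning: D(5) = (5-1)·[D(4) + D(3)] = 4·[9 + 2] = 44, which equals 44.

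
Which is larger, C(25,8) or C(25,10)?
C(25,10)

Working:
C(25,8)=1,081,575, C(25,10)=3,268,760.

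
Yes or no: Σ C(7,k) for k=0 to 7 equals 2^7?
Yes
Binomial theorem: Σ C(7,k) = (1+1)^7 = 2^7 = 128; RHS 2^7 = 128.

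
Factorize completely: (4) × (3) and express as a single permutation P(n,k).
P(4,2) = 4!/(2)!

Reasoning: Product of 2 consecutive descending integers starting at 4: P(4,2) = 4!/2! = 12.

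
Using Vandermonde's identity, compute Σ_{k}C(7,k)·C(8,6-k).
5,005

Reasoning: = C(7+8,6) = C(15,6) = 5,005.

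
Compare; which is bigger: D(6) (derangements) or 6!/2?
6!/2

Explanation: D(6) = (6-1)·[D(5) + D(4)] = 5·[44 + 9] = 265; 6!/2 = 720/2 = 360.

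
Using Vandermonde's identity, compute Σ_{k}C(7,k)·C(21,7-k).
1,184,040

Reasoning: = C(7+21,7) = C(28,7) = 1,184,040.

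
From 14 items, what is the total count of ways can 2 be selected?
91

C(14,2) = 14! / (2! × (14-2)!)
         = 14! / (2! × 12!)
         = 91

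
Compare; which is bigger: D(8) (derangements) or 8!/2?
D(8) = (8-1)·[D(7) + D(6)] = 7·[1,854 + 265] = 14,833; 8!/2 = 40,320/2 = 20,160.

Answer: 8!/2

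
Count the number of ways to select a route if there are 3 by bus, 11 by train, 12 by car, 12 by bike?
38

Working:
By the addition principle: 3 + 11 + 12 + 12 = 38.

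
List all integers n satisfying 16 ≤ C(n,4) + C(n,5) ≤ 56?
6, 7
C(5,4)+C(5,5)=6; C(6,4)+C(6,5)=21; C(7,4)+C(7,5)=56; C(8,4)+C(8,5)=126. So valid n = 6, 7.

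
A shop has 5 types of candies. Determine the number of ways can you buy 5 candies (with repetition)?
126

Stars and bars: C(5+5-1, 5) = C(9, 5) = 126.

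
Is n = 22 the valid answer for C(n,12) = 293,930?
No

Working:
C(22,12) = 22·21·20·19·18·17·16·15·14·13·12·11/12! = 309,744,468,633,600/479,001,600 = 646,646, which does not equal 293,930.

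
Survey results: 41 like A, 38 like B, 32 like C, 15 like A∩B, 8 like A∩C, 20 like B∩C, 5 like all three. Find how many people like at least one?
73
|A∪B∪C| = 41+38+32-15-8-20+5 = 73.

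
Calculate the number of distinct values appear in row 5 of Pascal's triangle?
3

Solution: Row 5 has entries C(5,0)..C(5,5); by symmetry C(5,k)=C(5,5-k), giving 3 distinct values.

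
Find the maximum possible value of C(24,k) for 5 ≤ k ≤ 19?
2,704,156
C(24,k) is maximised at the centre of the row: C(24,12) = 2,704,156.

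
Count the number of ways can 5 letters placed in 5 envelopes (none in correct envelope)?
44

Reasoning: Using D(n) = (n-1)[D(n-1) + D(n-2)]:
D(5) = (5-1) × [D(4) + D(3)]
      = 4 × [9 + 2]
      = 4 × 11
      = 44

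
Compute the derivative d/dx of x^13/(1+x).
(13x^12(1+x) - x^13)/(1+x)²

Explanation: Quotient rule: [13x^{12}(1+x) - x^13]/(1+x)².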